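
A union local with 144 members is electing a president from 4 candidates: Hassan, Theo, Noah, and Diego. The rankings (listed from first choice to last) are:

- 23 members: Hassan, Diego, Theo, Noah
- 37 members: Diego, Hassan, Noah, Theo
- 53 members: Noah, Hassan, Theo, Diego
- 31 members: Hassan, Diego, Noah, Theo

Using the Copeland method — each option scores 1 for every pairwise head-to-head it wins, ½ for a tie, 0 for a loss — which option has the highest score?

Hassan

Hassan: beats Theo, Noah, and Diego → score 3.
Theo: loses to Hassan, Noah, and Diego → score 0.
Noah: beats Theo; loses to Hassan and Diego → score 1.
Diego: beats Theo and Noah; loses to Hassan → score 2.
Hassan has the best pairwise record.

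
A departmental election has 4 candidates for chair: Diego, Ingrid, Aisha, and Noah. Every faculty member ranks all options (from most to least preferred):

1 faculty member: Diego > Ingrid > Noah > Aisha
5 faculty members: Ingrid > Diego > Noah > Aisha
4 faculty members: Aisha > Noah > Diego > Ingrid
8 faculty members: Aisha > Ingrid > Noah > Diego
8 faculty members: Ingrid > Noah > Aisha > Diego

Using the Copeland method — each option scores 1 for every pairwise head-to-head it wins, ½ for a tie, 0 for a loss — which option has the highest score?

Diego: loses to Ingrid, Aisha, and Noah → score 0.
Ingrid: beats Diego, Aisha, and Noah → score 3.
Aisha: beats Diego; loses to Ingrid and Noah → score 1.
Noah: beats Diego and Aisha; loses to Ingrid → score 2.
Ingrid has the best pairwise record.

Ingrid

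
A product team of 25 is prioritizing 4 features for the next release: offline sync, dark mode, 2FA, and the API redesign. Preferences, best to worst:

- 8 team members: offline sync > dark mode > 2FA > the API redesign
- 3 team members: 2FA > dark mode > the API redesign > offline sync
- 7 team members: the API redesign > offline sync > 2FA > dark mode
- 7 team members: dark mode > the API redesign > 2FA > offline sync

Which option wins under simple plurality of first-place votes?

First-place votes: offline sync 8, dark mode 7, 2FA 3, the API redesign 7.
offline sync has the most first-place votes.

offline sync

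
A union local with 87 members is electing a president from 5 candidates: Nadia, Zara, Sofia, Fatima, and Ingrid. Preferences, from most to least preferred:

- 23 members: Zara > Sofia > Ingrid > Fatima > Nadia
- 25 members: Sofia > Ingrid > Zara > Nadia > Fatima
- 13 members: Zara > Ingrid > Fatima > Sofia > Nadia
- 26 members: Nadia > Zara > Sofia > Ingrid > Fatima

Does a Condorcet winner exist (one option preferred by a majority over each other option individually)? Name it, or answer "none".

Zara

Zara vs Nadia: 61–26 for Zara.
Zara vs Sofia: 62–25 for Zara.
Zara vs Fatima: 87–0 for Zara.
Zara vs Ingrid: 62–25 for Zara.
Zara beats every other option head-to-head.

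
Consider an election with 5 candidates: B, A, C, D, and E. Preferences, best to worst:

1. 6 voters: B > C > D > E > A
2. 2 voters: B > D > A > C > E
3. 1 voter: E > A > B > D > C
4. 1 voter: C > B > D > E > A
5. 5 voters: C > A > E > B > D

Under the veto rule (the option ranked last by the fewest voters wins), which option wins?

B

Last-place votes: B 0, A 7, C 1, D 5, E 2.
B is ranked last by the fewest voters, so B wins.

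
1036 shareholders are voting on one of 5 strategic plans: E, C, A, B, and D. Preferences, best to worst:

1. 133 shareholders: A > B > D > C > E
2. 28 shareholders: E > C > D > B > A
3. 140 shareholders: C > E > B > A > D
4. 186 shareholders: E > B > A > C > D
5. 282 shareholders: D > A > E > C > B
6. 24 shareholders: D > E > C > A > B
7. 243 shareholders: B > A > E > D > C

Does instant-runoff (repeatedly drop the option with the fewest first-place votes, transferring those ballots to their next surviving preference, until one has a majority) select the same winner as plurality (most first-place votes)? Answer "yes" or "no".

no

Instant-runoff — R1 E 214, C 140, A 133, B 243, D 306 (A out); R2 E 214, C 140, B 376, D 306 (C out); R3 E 354, B 376, D 306 (D out); R4 E 660, B 376 (E winner). Winner: E.
Plurality — first-place votes: E 214, C 140, A 133, B 243, D 306. Winner: D.
The two methods disagree.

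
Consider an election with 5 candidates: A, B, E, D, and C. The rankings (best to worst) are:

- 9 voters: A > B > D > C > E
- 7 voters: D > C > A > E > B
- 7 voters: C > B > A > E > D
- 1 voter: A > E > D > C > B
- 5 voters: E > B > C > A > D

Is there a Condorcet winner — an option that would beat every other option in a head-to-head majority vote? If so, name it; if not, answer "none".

none

Checking pairwise contests:
C beats A 19–10.
A beats B 17–12.
A beats E 24–5.
A beats D 22–7.
D beats C 17–12.
Every option loses at least one head-to-head, so there is no Condorcet winner.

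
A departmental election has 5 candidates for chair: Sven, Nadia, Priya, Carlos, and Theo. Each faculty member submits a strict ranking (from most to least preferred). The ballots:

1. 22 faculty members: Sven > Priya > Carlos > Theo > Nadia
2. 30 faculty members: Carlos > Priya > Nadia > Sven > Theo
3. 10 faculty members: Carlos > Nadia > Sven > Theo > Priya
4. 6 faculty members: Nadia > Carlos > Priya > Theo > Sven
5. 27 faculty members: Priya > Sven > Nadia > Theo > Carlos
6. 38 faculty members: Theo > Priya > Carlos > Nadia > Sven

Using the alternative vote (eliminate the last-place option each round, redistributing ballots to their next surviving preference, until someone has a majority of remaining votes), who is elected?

Round 1: Sven 22, Nadia 6, Priya 27, Carlos 40, Theo 38. Eliminate Nadia.
Round 2: Sven 22, Priya 27, Carlos 46, Theo 38. Eliminate Sven.
Round 3: Priya 49, Carlos 46, Theo 38. Eliminate Theo.
Round 4: Priya 87, Carlos 46. Priya has a majority.

Priya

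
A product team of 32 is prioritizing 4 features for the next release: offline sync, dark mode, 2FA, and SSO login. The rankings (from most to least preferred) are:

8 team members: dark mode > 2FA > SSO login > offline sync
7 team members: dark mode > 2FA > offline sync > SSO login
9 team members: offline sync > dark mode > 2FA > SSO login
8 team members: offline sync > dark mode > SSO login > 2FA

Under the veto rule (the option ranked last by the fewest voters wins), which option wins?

Last-place votes: offline sync 8, dark mode 0, 2FA 8, SSO login 16.
dark mode is ranked last by the fewest voters, so dark mode wins.

dark mode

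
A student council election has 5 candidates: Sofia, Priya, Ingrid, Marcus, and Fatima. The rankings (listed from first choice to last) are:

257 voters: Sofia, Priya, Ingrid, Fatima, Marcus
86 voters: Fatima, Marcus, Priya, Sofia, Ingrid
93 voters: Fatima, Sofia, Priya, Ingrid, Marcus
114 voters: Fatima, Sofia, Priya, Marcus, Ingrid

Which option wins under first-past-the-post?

Fatima

First-place votes: Sofia 257, Priya 0, Ingrid 0, Marcus 0, Fatima 293.
Fatima has the most first-place votes.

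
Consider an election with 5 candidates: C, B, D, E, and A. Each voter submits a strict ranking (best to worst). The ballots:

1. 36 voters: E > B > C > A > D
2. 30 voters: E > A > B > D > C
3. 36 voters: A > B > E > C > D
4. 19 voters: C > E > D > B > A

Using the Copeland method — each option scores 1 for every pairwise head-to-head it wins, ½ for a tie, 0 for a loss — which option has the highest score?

E

C: beats D; loses to B, E, and A → score 1.
B: beats C and D; loses to E and A → score 2.
D: loses to C, B, E, and A → score 0.
E: beats C, B, D, and A → score 4.
A: beats C, B, and D; loses to E → score 3.
E has the best pairwise record.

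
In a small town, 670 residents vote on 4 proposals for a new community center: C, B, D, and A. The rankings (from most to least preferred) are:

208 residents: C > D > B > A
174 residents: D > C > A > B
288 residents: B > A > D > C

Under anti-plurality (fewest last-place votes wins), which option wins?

Last-place votes: C 288, B 174, D 0, A 208.
D is ranked last by the fewest voters, so D wins.

D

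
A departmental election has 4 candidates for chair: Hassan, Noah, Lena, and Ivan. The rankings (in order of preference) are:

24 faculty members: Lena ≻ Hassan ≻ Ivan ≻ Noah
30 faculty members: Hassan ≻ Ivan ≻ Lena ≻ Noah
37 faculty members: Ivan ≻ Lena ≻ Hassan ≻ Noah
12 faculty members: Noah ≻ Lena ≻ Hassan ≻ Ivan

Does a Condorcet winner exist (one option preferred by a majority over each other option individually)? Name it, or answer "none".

none

Checking pairwise contests:
Lena beats Hassan 73–30.
Hassan beats Noah 91–12.
Ivan beats Lena 67–36.
Hassan beats Ivan 66–37.
Every option loses at least one head-to-head, so there is no Condorcet winner.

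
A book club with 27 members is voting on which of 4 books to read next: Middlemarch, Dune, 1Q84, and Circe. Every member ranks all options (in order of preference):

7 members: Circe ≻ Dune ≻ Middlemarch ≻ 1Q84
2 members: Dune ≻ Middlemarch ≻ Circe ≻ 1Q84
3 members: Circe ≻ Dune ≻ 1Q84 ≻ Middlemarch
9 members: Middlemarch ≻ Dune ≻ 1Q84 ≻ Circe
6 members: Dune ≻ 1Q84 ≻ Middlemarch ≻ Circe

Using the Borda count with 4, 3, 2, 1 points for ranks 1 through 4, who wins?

Dune

Middlemarch: 7·2 + 2·3 + 3·1 + 9·4 + 6·2 = 71
Dune: 7·3 + 2·4 + 3·3 + 9·3 + 6·4 = 89
1Q84: 7·1 + 2·1 + 3·2 + 9·2 + 6·3 = 51
Circe: 7·4 + 2·2 + 3·4 + 9·1 + 6·1 = 59
Dune has the highest Borda score (89).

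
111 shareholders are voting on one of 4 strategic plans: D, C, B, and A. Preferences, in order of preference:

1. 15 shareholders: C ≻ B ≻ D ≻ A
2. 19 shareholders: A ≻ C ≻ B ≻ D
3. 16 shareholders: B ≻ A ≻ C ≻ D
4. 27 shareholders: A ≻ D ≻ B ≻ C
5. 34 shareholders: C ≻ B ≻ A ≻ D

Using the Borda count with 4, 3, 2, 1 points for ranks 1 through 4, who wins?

A

D: 15·2 + 19·1 + 16·1 + 27·3 + 34·1 = 180
C: 15·4 + 19·3 + 16·2 + 27·1 + 34·4 = 312
B: 15·3 + 19·2 + 16·4 + 27·2 + 34·3 = 303
A: 15·1 + 19·4 + 16·3 + 27·4 + 34·2 = 315
A has the highest Borda score (315).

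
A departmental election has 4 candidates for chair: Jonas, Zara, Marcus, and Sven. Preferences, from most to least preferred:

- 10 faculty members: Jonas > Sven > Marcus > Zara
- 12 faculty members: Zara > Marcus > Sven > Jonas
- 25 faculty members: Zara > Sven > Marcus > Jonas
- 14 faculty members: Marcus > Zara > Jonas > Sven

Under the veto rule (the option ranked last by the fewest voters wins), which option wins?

Last-place votes: Jonas 37, Zara 10, Marcus 0, Sven 14.
Marcus is ranked last by the fewest voters, so Marcus wins.

Marcus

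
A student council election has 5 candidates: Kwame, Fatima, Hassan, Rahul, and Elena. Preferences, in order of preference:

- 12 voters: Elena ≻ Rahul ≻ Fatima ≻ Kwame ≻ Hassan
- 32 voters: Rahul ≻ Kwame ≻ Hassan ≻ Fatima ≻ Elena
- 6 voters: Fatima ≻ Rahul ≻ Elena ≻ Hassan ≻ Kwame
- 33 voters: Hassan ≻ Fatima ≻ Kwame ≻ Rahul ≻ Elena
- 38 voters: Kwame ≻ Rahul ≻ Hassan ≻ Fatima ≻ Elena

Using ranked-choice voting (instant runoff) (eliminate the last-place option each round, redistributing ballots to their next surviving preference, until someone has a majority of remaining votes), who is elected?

Round 1: Kwame 38, Fatima 6, Hassan 33, Rahul 32, Elena 12. Eliminate Fatima.
Round 2: Kwame 38, Hassan 33, Rahul 38, Elena 12. Eliminate Elena.
Round 3: Kwame 38, Hassan 33, Rahul 50. Eliminate Hassan.
Round 4: Kwame 71, Rahul 50. Kwame has a majority.

Kwame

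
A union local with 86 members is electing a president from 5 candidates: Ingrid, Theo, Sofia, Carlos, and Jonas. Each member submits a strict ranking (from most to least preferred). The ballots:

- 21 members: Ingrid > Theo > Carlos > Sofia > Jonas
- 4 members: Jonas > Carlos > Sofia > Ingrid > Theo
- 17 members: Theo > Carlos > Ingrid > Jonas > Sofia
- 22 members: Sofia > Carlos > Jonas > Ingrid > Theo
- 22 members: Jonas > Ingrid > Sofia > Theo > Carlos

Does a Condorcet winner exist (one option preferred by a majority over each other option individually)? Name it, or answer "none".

none

Checking pairwise contests:
Jonas beats Ingrid 48–38.
Ingrid beats Theo 69–17.
Ingrid beats Sofia 60–26.
Theo beats Carlos 60–26.
Carlos beats Jonas 60–26.
Every option loses at least one head-to-head, so there is no Condorcet winner.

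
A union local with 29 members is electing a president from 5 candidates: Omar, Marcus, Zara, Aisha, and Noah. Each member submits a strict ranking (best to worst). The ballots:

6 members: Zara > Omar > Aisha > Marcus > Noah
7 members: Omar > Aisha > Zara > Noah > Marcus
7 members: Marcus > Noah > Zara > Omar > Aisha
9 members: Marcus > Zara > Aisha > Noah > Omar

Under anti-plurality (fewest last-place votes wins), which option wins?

Zara

Last-place votes: Omar 9, Marcus 7, Zara 0, Aisha 7, Noah 6.
Zara is ranked last by the fewest voters, so Zara wins.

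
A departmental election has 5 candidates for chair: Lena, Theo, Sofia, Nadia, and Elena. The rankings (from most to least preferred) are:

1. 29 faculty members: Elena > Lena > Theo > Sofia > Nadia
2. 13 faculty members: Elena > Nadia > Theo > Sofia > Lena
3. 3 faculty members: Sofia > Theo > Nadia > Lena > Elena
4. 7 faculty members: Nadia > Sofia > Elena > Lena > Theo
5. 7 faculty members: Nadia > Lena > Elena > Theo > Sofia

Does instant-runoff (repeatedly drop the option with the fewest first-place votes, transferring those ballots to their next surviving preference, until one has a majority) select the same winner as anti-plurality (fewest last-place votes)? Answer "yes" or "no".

Instant-runoff — R1 Lena 0, Theo 0, Sofia 3, Nadia 14, Elena 42 (Elena winner). Winner: Elena.
Anti-plurality — last-place votes: Lena 13, Theo 7, Sofia 7, Nadia 29, Elena 3. Winner: Elena.
The two methods agree.

yes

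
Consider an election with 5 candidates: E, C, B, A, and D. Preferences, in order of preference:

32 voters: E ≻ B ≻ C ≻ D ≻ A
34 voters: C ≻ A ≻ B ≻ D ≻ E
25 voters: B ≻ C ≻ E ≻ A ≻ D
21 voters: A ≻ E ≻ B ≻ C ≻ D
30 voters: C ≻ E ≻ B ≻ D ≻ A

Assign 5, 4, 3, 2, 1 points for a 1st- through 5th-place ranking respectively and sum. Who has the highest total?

C

E: 32·5 + 34·1 + 25·3 + 21·4 + 30·4 = 473
C: 32·3 + 34·5 + 25·4 + 21·2 + 30·5 = 558
B: 32·4 + 34·3 + 25·5 + 21·3 + 30·3 = 508
A: 32·1 + 34·4 + 25·2 + 21·5 + 30·1 = 353
D: 32·2 + 34·2 + 25·1 + 21·1 + 30·2 = 238
C has the highest Borda score (558).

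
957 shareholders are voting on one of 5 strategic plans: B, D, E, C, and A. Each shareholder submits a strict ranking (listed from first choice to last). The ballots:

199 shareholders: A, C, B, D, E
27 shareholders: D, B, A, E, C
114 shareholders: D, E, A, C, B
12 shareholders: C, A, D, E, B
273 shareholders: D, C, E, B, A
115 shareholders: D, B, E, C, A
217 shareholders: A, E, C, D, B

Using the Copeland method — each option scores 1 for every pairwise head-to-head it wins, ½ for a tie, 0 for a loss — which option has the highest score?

B: loses to D, E, C, and A → score 0.
D: beats B, E, C, and A → score 4.
E: beats B and A; loses to D and C → score 2.
C: beats B and E; loses to D and A → score 2.
A: beats B and C; loses to D and E → score 2.
D has the best pairwise record.

D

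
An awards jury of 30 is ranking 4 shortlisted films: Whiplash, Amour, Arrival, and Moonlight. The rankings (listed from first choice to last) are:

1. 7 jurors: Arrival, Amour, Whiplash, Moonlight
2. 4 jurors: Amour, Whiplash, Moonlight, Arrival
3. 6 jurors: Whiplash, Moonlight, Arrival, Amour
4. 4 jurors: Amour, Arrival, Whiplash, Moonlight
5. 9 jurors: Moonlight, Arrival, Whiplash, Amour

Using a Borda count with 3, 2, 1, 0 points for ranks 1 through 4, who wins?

Arrival

Whiplash: 7·1 + 4·2 + 6·3 + 4·1 + 9·1 = 46
Amour: 7·2 + 4·3 + 6·0 + 4·3 + 9·0 = 38
Arrival: 7·3 + 4·0 + 6·1 + 4·2 + 9·2 = 53
Moonlight: 7·0 + 4·1 + 6·2 + 4·0 + 9·3 = 43
Arrival has the highest Borda score (53).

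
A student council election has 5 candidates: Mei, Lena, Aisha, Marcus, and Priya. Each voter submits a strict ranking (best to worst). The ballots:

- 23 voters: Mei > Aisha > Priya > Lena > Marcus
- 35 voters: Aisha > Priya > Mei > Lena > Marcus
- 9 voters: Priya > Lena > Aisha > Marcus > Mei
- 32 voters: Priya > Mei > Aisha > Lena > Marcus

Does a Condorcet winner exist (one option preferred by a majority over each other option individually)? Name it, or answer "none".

Checking pairwise contests:
Priya beats Mei 76–23.
Mei beats Lena 90–9.
Mei beats Aisha 55–44.
Mei beats Marcus 90–9.
Aisha beats Priya 58–41.
Every option loses at least one head-to-head, so there is no Condorcet winner.

none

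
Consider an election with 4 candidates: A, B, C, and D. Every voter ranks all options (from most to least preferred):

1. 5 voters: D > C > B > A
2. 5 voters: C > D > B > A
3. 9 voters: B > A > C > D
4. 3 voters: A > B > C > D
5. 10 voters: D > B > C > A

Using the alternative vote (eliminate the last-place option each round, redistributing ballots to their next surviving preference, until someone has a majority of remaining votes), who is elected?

D

Round 1: A 3, B 9, C 5, D 15. Eliminate A.
Round 2: B 12, C 5, D 15. Eliminate C.
Round 3: B 12, D 20. D has a majority.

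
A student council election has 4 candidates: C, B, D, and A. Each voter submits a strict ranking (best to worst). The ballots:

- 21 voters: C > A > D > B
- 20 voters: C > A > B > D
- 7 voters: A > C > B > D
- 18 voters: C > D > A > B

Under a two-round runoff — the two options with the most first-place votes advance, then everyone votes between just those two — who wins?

Round 1 first-place votes: C 59, B 0, D 0, A 7.
C and A advance.
Runoff: C is preferred to A by 59 voters; A by 7.
C wins the runoff.

C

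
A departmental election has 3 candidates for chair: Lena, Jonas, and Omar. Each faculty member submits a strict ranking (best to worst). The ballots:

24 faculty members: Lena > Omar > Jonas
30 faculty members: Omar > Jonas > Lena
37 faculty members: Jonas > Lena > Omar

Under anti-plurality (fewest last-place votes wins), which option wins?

Last-place votes: Lena 30, Jonas 24, Omar 37.
Jonas is ranked last by the fewest voters, so Jonas wins.

Jonas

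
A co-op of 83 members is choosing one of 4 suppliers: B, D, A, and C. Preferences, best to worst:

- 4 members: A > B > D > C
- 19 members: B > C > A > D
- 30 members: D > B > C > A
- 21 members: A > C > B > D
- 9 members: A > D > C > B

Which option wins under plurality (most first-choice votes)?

First-place votes: B 19, D 30, A 34, C 0.
A has the most first-place votes.

A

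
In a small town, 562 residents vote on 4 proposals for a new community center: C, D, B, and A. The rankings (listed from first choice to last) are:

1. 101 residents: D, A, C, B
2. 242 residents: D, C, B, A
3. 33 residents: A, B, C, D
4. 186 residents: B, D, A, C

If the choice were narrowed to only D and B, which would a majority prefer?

D

Voters preferring D to B: 343; preferring B to D: 219.
D wins the head-to-head.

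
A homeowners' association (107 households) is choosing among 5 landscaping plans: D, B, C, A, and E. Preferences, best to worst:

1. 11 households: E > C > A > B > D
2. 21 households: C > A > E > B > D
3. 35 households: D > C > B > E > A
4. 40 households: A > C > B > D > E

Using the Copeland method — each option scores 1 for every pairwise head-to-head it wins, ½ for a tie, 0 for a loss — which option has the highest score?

D: beats E; loses to B, C, and A → score 1.
B: beats D and E; loses to C and A → score 2.
C: beats D, B, A, and E → score 4.
A: beats D, B, and E; loses to C → score 3.
E: loses to D, B, C, and A → score 0.
C has the best pairwise record.

C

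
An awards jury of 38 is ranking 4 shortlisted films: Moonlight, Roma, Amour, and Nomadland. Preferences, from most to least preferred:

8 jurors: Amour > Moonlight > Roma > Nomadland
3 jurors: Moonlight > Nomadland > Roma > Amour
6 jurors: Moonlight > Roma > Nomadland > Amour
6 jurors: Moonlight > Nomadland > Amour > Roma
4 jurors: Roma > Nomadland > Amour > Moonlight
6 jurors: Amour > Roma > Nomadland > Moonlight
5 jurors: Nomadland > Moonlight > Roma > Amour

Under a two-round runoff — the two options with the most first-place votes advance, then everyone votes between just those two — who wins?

Round 1 first-place votes: Moonlight 15, Roma 4, Amour 14, Nomadland 5.
Moonlight and Amour advance.
Runoff: Moonlight is preferred to Amour by 20 voters; Amour by 18.
Moonlight wins the runoff.

Moonlight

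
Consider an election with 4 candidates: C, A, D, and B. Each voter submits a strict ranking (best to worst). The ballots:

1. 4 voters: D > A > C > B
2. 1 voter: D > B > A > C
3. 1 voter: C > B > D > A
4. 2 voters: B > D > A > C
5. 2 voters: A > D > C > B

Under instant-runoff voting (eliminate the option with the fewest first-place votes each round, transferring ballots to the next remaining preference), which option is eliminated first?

Round 1: C 1, A 2, D 5, B 2. Eliminate C.

C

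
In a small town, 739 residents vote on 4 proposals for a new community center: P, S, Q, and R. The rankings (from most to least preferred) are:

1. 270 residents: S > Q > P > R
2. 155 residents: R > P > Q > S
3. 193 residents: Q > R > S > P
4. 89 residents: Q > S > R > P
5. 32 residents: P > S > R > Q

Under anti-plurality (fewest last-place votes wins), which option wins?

Last-place votes: P 282, S 155, Q 32, R 270.
Q is ranked last by the fewest voters, so Q wins.

Q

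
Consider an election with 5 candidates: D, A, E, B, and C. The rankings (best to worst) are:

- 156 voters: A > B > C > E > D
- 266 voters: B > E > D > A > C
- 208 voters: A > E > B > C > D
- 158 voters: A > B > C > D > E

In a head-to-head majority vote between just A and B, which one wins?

Voters preferring A to B: 522; preferring B to A: 266.
A wins the head-to-head.

A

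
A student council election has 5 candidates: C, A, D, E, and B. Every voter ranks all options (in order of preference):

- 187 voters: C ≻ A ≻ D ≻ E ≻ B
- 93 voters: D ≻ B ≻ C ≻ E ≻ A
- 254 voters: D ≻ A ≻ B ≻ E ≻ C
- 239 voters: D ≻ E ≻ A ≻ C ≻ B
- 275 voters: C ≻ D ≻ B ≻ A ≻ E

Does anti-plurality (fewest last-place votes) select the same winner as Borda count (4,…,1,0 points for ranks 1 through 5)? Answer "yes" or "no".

yes

Anti-plurality — last-place votes: C 254, A 93, D 0, E 275, B 426. Winner: D.
Borda — scores: C 2273, A 2076, D 3543, E 1251, B 1337. Winner: D.
The two methods agree.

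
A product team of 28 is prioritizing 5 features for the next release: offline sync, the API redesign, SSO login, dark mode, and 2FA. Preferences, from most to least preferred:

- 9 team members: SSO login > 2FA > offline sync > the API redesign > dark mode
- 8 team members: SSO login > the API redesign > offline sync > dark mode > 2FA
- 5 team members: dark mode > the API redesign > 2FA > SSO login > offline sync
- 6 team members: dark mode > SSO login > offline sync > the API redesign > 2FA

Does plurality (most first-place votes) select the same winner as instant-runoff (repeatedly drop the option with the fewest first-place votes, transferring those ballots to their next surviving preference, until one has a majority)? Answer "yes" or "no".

Plurality — first-place votes: offline sync 0, the API redesign 0, SSO login 17, dark mode 11, 2FA 0. Winner: SSO login.
Instant-runoff — R1 offline sync 0, the API redesign 0, SSO login 17, dark mode 11, 2FA 0 (SSO login winner). Winner: SSO login.
The two methods agree.

yes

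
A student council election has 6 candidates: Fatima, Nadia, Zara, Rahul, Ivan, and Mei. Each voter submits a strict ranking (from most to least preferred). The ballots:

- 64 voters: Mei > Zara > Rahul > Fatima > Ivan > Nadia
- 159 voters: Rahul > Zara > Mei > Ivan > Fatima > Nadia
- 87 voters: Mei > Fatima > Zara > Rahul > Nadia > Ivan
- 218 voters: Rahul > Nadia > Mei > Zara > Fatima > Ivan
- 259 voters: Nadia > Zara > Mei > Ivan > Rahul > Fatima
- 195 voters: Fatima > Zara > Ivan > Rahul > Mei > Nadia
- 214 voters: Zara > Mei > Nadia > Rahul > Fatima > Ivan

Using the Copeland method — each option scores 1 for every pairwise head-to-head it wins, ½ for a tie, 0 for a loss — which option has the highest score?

Fatima: beats Ivan; loses to Nadia, Zara, Rahul, and Mei → score 1.
Nadia: beats Fatima and Ivan; loses to Zara, Rahul, and Mei → score 2.
Zara: beats Fatima, Nadia, Rahul, Ivan, and Mei → score 5.
Rahul: beats Fatima, Nadia, and Ivan; loses to Zara and Mei → score 3.
Ivan: loses to Fatima, Nadia, Zara, Rahul, and Mei → score 0.
Mei: beats Fatima, Nadia, Rahul, and Ivan; loses to Zara → score 4.
Zara has the best pairwise record.

Zara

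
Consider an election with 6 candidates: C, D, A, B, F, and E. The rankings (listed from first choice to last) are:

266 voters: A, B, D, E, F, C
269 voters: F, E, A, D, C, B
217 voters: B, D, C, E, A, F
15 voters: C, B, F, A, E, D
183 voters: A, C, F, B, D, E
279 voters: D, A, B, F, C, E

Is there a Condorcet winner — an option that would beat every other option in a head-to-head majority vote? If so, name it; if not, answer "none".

A vs C: 997–232 for A.
A vs D: 733–496 for A.
A vs B: 997–232 for A.
A vs F: 945–284 for A.
A vs E: 743–486 for A.
A beats every other option head-to-head.

A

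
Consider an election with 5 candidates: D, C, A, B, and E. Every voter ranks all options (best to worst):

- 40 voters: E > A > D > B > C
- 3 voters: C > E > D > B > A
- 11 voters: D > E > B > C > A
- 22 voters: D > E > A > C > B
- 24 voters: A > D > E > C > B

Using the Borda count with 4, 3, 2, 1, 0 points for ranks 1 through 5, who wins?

E

D: 40·2 + 3·2 + 11·4 + 22·4 + 24·3 = 290
C: 40·0 + 3·4 + 11·1 + 22·1 + 24·1 = 69
A: 40·3 + 3·0 + 11·0 + 22·2 + 24·4 = 260
B: 40·1 + 3·1 + 11·2 + 22·0 + 24·0 = 65
E: 40·4 + 3·3 + 11·3 + 22·3 + 24·2 = 316
E has the highest Borda score (316).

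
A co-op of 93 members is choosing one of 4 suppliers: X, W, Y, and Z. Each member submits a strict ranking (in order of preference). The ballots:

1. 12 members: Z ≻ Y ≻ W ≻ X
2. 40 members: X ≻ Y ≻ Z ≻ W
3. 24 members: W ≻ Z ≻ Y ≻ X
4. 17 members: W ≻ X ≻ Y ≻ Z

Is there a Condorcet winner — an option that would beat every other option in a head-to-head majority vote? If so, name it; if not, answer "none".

Checking pairwise contests:
W beats X 53–40.
Y beats W 52–41.
X beats Y 57–36.
X beats Z 57–36.
Every option loses at least one head-to-head, so there is no Condorcet winner.

none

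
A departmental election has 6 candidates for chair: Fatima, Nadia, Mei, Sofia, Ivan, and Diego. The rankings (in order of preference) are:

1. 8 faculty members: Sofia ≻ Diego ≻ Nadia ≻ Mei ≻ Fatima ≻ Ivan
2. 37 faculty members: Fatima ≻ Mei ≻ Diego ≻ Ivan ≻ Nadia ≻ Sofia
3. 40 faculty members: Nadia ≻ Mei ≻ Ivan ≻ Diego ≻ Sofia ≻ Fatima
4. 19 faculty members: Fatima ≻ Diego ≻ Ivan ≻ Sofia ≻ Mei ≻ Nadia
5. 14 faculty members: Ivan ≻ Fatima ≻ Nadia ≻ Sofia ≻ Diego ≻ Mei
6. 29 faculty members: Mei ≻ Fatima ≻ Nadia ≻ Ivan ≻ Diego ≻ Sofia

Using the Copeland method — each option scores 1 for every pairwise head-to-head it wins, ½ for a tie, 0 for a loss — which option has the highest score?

Fatima: beats Nadia, Sofia, Ivan, and Diego; loses to Mei → score 4.
Nadia: beats Sofia, Ivan, and Diego; loses to Fatima and Mei → score 3.
Mei: beats Fatima, Nadia, Sofia, Ivan, and Diego → score 5.
Sofia: loses to Fatima, Nadia, Mei, Ivan, and Diego → score 0.
Ivan: beats Sofia and Diego; loses to Fatima, Nadia, and Mei → score 2.
Diego: beats Sofia; loses to Fatima, Nadia, Mei, and Ivan → score 1.
Mei has the best pairwise record.

Mei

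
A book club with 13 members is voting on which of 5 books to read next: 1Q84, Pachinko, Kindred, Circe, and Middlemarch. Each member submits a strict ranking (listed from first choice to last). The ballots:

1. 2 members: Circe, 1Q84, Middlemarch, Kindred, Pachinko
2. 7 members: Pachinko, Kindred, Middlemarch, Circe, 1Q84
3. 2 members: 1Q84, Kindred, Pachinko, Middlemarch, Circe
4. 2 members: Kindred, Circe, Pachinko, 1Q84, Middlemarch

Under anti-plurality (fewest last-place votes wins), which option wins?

Kindred

Last-place votes: 1Q84 7, Pachinko 2, Kindred 0, Circe 2, Middlemarch 2.
Kindred is ranked last by the fewest voters, so Kindred wins.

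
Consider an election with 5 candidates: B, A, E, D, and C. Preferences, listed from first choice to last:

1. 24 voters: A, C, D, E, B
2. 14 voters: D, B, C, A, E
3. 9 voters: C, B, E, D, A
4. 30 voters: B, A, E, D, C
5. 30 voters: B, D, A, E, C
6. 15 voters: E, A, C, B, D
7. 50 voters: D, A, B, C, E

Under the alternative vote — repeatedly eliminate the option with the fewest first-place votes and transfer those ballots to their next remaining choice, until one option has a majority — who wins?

D

Round 1: B 60, A 24, E 15, D 64, C 9. Eliminate C.
Round 2: B 69, A 24, E 15, D 64. Eliminate E.
Round 3: B 69, A 39, D 64. Eliminate A.
Round 4: B 84, D 88. D has a majority.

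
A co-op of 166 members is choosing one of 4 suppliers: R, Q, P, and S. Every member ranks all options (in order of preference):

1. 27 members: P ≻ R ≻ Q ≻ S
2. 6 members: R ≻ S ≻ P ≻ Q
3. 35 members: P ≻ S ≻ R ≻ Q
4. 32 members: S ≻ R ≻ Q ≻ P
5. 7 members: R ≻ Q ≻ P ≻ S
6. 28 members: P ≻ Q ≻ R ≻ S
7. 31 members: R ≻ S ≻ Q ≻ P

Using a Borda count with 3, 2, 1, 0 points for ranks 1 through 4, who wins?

R: 27·2 + 6·3 + 35·1 + 32·2 + 7·3 + 28·1 + 31·3 = 313
Q: 27·1 + 6·0 + 35·0 + 32·1 + 7·2 + 28·2 + 31·1 = 160
P: 27·3 + 6·1 + 35·3 + 32·0 + 7·1 + 28·3 + 31·0 = 283
S: 27·0 + 6·2 + 35·2 + 32·3 + 7·0 + 28·0 + 31·2 = 240
R has the highest Borda score (313).

R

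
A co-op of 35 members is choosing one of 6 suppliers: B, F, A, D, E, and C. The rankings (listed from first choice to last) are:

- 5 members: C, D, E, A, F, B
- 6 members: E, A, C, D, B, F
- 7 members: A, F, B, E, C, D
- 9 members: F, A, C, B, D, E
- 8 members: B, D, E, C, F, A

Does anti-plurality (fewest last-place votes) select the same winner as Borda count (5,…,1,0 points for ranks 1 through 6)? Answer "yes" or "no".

Anti-plurality — last-place votes: B 5, F 6, A 8, D 7, E 9, C 0. Winner: C.
Borda — scores: B 85, F 86, A 105, D 73, E 83, C 93. Winner: A.
The two methods disagree.

no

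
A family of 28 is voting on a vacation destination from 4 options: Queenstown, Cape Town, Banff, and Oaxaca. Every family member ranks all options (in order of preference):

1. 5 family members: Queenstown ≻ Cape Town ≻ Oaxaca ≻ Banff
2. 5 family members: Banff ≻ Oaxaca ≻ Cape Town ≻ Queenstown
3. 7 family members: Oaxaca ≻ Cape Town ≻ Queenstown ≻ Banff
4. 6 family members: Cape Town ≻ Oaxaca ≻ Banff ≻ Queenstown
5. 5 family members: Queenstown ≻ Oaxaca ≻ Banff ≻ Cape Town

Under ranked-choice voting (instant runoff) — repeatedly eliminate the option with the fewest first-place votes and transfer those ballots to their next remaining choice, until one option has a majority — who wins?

Oaxaca

Round 1: Queenstown 10, Cape Town 6, Banff 5, Oaxaca 7. Eliminate Banff.
Round 2: Queenstown 10, Cape Town 6, Oaxaca 12. Eliminate Cape Town.
Round 3: Queenstown 10, Oaxaca 18. Oaxaca has a majority.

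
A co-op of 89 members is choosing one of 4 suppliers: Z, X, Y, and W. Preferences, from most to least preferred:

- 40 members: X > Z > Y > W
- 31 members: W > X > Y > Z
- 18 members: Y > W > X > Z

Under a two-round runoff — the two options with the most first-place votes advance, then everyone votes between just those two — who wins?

W

Round 1 first-place votes: Z 0, X 40, Y 18, W 31.
X and W advance.
Runoff: X is preferred to W by 40 voters; W by 49.
W wins the runoff.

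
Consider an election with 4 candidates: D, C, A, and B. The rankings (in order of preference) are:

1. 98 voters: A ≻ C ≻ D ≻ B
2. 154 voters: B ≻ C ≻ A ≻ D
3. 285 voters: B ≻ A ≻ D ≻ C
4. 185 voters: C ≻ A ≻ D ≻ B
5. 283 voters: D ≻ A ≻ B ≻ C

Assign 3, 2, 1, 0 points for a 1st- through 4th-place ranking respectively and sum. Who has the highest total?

D: 98·1 + 154·0 + 285·1 + 185·1 + 283·3 = 1417
C: 98·2 + 154·2 + 285·0 + 185·3 + 283·0 = 1059
A: 98·3 + 154·1 + 285·2 + 185·2 + 283·2 = 1954
B: 98·0 + 154·3 + 285·3 + 185·0 + 283·1 = 1600
A has the highest Borda score (1954).

A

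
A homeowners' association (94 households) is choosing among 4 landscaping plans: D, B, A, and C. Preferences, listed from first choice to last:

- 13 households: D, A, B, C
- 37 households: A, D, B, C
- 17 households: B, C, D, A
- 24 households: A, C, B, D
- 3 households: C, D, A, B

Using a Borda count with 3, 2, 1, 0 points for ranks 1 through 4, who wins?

D: 13·3 + 37·2 + 17·1 + 24·0 + 3·2 = 136
B: 13·1 + 37·1 + 17·3 + 24·1 + 3·0 = 125
A: 13·2 + 37·3 + 17·0 + 24·3 + 3·1 = 212
C: 13·0 + 37·0 + 17·2 + 24·2 + 3·3 = 91
A has the highest Borda score (212).

A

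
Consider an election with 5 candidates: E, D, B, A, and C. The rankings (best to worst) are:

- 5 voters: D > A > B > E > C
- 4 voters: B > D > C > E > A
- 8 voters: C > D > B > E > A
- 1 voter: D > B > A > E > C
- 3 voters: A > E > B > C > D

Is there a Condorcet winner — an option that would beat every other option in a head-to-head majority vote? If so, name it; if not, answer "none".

Checking pairwise contests:
D beats E 18–3.
C beats D 11–10.
D beats B 14–7.
E beats A 12–9.
B beats C 13–8.
Every option loses at least one head-to-head, so there is no Condorcet winner.

none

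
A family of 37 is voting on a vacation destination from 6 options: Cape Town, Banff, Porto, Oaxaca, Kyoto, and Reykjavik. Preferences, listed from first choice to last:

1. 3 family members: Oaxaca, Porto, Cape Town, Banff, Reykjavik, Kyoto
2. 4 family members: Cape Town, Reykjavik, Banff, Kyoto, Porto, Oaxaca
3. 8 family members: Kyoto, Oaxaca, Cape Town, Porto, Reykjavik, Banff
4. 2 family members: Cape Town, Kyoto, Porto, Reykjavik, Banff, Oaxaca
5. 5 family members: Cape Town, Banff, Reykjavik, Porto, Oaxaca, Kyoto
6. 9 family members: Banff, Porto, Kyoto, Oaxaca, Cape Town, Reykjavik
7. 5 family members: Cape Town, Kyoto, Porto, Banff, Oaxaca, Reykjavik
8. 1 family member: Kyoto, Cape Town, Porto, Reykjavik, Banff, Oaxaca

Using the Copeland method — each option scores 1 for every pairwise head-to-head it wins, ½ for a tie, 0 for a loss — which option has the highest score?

Cape Town

Cape Town: beats Banff, Porto, Kyoto, and Reykjavik; loses to Oaxaca → score 4.
Banff: beats Oaxaca, Kyoto, and Reykjavik; loses to Cape Town and Porto → score 3.
Porto: beats Banff, Oaxaca, and Reykjavik; loses to Cape Town and Kyoto → score 3.
Oaxaca: beats Cape Town and Reykjavik; loses to Banff, Porto, and Kyoto → score 2.
Kyoto: beats Porto, Oaxaca, and Reykjavik; loses to Cape Town and Banff → score 3.
Reykjavik: loses to Cape Town, Banff, Porto, Oaxaca, and Kyoto → score 0.
Cape Town has the best pairwise record.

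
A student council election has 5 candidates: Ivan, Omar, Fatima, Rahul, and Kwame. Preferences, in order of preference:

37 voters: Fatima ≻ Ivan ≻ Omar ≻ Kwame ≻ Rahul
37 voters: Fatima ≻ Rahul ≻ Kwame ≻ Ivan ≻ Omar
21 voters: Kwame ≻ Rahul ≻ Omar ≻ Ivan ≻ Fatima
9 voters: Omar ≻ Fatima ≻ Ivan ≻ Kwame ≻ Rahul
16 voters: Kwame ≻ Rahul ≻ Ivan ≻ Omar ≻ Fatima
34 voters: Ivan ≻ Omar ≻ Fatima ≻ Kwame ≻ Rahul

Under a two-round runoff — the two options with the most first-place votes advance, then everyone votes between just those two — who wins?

Fatima

Round 1 first-place votes: Ivan 34, Omar 9, Fatima 74, Rahul 0, Kwame 37.
Fatima and Kwame advance.
Runoff: Fatima is preferred to Kwame by 117 voters; Kwame by 37.
Fatima wins the runoff.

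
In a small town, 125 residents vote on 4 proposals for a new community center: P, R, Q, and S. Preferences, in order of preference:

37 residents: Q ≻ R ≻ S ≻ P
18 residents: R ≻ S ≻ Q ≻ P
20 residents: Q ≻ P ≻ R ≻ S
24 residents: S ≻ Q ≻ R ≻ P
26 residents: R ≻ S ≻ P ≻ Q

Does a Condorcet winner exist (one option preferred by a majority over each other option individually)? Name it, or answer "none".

none

Checking pairwise contests:
R beats P 105–20.
Q beats R 81–44.
S beats Q 68–57.
R beats S 101–24.
Every option loses at least one head-to-head, so there is no Condorcet winner.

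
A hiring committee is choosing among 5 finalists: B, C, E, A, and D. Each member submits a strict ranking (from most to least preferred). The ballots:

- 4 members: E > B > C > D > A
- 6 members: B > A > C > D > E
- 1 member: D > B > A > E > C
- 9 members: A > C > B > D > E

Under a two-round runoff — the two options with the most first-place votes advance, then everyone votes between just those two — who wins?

B

Round 1 first-place votes: B 6, C 0, E 4, A 9, D 1.
A and B advance.
Runoff: A is preferred to B by 9 voters; B by 11.
B wins the runoff.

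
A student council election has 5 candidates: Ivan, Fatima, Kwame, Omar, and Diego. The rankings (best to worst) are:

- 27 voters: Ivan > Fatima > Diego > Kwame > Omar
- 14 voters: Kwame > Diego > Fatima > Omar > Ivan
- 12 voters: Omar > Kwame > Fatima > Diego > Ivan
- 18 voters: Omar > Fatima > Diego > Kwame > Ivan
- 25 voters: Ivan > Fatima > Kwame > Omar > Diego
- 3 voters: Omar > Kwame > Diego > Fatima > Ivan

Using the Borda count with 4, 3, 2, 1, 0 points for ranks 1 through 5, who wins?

Ivan: 27·4 + 14·0 + 12·0 + 18·0 + 25·4 + 3·0 = 208
Fatima: 27·3 + 14·2 + 12·2 + 18·3 + 25·3 + 3·1 = 265
Kwame: 27·1 + 14·4 + 12·3 + 18·1 + 25·2 + 3·3 = 196
Omar: 27·0 + 14·1 + 12·4 + 18·4 + 25·1 + 3·4 = 171
Diego: 27·2 + 14·3 + 12·1 + 18·2 + 25·0 + 3·2 = 150
Fatima has the highest Borda score (265).

Fatima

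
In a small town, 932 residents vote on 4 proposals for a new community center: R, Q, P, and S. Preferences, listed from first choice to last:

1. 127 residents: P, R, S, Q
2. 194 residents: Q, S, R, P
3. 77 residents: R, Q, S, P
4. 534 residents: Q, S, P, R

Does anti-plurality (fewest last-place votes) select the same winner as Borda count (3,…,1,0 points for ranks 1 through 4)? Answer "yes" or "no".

no

Anti-plurality — last-place votes: R 534, Q 127, P 271, S 0. Winner: S.
Borda — scores: R 679, Q 2338, P 915, S 1660. Winner: Q.
The two methods disagree.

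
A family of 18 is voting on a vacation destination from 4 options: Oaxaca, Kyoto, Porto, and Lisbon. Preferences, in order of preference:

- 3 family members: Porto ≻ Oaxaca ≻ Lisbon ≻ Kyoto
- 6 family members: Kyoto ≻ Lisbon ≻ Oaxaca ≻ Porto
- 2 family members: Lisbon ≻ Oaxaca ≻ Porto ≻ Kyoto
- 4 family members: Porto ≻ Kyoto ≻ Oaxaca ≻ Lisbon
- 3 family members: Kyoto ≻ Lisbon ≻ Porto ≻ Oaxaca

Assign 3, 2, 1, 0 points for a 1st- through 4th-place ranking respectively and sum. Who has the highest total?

Kyoto

Oaxaca: 3·2 + 6·1 + 2·2 + 4·1 + 3·0 = 20
Kyoto: 3·0 + 6·3 + 2·0 + 4·2 + 3·3 = 35
Porto: 3·3 + 6·0 + 2·1 + 4·3 + 3·1 = 26
Lisbon: 3·1 + 6·2 + 2·3 + 4·0 + 3·2 = 27
Kyoto has the highest Borda score (35).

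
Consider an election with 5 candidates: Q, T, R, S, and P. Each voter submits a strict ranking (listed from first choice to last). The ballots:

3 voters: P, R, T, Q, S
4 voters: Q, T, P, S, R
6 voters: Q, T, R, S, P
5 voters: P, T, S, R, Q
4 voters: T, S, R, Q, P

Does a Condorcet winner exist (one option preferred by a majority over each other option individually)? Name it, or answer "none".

T vs Q: 12–10 for T.
T vs R: 19–3 for T.
T vs S: 22–0 for T.
T vs P: 14–8 for T.
T beats every other option head-to-head.

T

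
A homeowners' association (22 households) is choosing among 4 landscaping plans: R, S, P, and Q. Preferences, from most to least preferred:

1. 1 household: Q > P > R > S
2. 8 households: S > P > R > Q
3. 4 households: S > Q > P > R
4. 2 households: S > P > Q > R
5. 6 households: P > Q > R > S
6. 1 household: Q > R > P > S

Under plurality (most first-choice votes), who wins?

S

First-place votes: R 0, S 14, P 6, Q 2.
S has the most first-place votes.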